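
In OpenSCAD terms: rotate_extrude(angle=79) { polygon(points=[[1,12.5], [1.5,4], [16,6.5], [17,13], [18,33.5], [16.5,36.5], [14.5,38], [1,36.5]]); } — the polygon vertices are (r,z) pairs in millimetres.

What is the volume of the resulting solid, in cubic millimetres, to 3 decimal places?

Volume = 6472.824 mm³

Profile (r,z), 8 vertices: (1,12.5) (1.5,4) (16,6.5) (17,13) (18,33.5) (16.5,36.5) (14.5,38) (1,36.5)
edge 0: (1,12.5)→(1.5,4)  cross = 1·4 − 1.5·12.5 = -14.7500; (r_i+r_j)·cross = 2.5·-14.7500 = -36.8750
edge 1: (1.5,4)→(16,6.5)  cross = 1.5·6.5 − 16·4 = -54.2500; (r_i+r_j)·cross = 17.5·-54.2500 = -949.3750
edge 2: (16,6.5)→(17,13)  cross = 16·13 − 17·6.5 = 97.5000; (r_i+r_j)·cross = 33·97.5000 = 3217.5000
edge 3: (17,13)→(18,33.5)  cross = 17·33.5 − 18·13 = 335.5000; (r_i+r_j)·cross = 35·335.5000 = 11742.5000
edge 4: (18,33.5)→(16.5,36.5)  cross = 18·36.5 − 16.5·33.5 = 104.2500; (r_i+r_j)·cross = 34.5·104.2500 = 3596.6250
edge 5: (16.5,36.5)→(14.5,38)  cross = 16.5·38 − 14.5·36.5 = 97.7500; (r_i+r_j)·cross = 31·97.7500 = 3030.2500
edge 6: (14.5,38)→(1,36.5)  cross = 14.5·36.5 − 1·38 = 491.2500; (r_i+r_j)·cross = 15.5·491.2500 = 7614.3750
edge 7: (1,36.5)→(1,12.5)  cross = 1·12.5 − 1·36.5 = -24.0000; (r_i+r_j)·cross = 2·-24.0000 = -48.0000
Σcross = 1033.2500 → A = |Σcross|/2 = 516.6250 mm²
Σ(r_i+r_j)·cross = 28167.0000 → first moment M = |Σ|/6 = 4694.5000
R_c = M/A = 4694.5000/516.6250 = 9.0869 mm
θ = 79° = 1.378810 rad
V = θ·R_c·A = 1.378810·9.0869·516.6250 = 6472.824 mm³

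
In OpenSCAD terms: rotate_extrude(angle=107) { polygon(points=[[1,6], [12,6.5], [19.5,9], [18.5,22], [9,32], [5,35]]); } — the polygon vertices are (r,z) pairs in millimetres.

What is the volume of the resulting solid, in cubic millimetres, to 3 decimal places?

Profile (r,z), 6 vertices: (1,6) (12,6.5) (19.5,9) (18.5,22) (9,32) (5,35)
edge 0: (1,6)→(12,6.5)  cross = 1·6.5 − 12·6 = -65.5000; (r_i+r_j)·cross = 13·-65.5000 = -851.5000
edge 1: (12,6.5)→(19.5,9)  cross = 12·9 − 19.5·6.5 = -18.7500; (r_i+r_j)·cross = 31.5·-18.7500 = -590.6250
edge 2: (19.5,9)→(18.5,22)  cross = 19.5·22 − 18.5·9 = 262.5000; (r_i+r_j)·cross = 38·262.5000 = 9975.0000
edge 3: (18.5,22)→(9,32)  cross = 18.5·32 − 9·22 = 394.0000; (r_i+r_j)·cross = 27.5·394.0000 = 10835.0000
edge 4: (9,32)→(5,35)  cross = 9·35 − 5·32 = 155.0000; (r_i+r_j)·cross = 14·155.0000 = 2170.0000
edge 5: (5,35)→(1,6)  cross = 5·6 − 1·35 = -5.0000; (r_i+r_j)·cross = 6·-5.0000 = -30.0000
Σcross = 722.2500 → A = |Σcross|/2 = 361.1250 mm²
Σ(r_i+r_j)·cross = 21507.8750 → first moment M = |Σ|/6 = 3584.6458
R_c = M/A = 3584.6458/361.1250 = 9.9263 mm
θ = 107° = 1.867502 rad
V = θ·R_c·A = 1.867502·9.9263·361.1250 = 6694.334 mm³

Volume = 6694.334 mm³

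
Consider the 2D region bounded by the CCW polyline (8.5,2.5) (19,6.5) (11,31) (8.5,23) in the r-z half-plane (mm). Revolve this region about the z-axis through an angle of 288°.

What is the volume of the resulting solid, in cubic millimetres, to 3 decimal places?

Profile (r,z), 4 vertices: (8.5,2.5) (19,6.5) (11,31) (8.5,23)
edge 0: (8.5,2.5)→(19,6.5)  cross = 8.5·6.5 − 19·2.5 = 7.7500; (r_i+r_j)·cross = 27.5·7.7500 = 213.1250
edge 1: (19,6.5)→(11,31)  cross = 19·31 − 11·6.5 = 517.5000; (r_i+r_j)·cross = 30·517.5000 = 15525.0000
edge 2: (11,31)→(8.5,23)  cross = 11·23 − 8.5·31 = -10.5000; (r_i+r_j)·cross = 19.5·-10.5000 = -204.7500
edge 3: (8.5,23)→(8.5,2.5)  cross = 8.5·2.5 − 8.5·23 = -174.2500; (r_i+r_j)·cross = 17·-174.2500 = -2962.2500
Σcross = 340.5000 → A = |Σcross|/2 = 170.2500 mm²
Σ(r_i+r_j)·cross = 12571.1250 → first moment M = |Σ|/6 = 2095.1875
R_c = M/A = 2095.1875/170.2500 = 12.3065 mm
θ = 288° = 5.026548 rad
V = θ·R_c·A = 5.026548·12.3065·170.2500 = 10531.561 mm³

Volume = 10531.561 mm³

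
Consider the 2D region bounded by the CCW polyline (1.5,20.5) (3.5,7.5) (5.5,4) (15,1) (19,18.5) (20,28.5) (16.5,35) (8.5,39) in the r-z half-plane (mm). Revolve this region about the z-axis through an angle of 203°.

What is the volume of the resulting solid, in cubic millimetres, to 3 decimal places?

Volume = 18899.567 mm³

Profile (r,z), 8 vertices: (1.5,20.5) (3.5,7.5) (5.5,4) (15,1) (19,18.5) (20,28.5) (16.5,35) (8.5,39)
edge 0: (1.5,20.5)→(3.5,7.5)  cross = 1.5·7.5 − 3.5·20.5 = -60.5000; (r_i+r_j)·cross = 5·-60.5000 = -302.5000
edge 1: (3.5,7.5)→(5.5,4)  cross = 3.5·4 − 5.5·7.5 = -27.2500; (r_i+r_j)·cross = 9·-27.2500 = -245.2500
edge 2: (5.5,4)→(15,1)  cross = 5.5·1 − 15·4 = -54.5000; (r_i+r_j)·cross = 20.5·-54.5000 = -1117.2500
edge 3: (15,1)→(19,18.5)  cross = 15·18.5 − 19·1 = 258.5000; (r_i+r_j)·cross = 34·258.5000 = 8789.0000
edge 4: (19,18.5)→(20,28.5)  cross = 19·28.5 − 20·18.5 = 171.5000; (r_i+r_j)·cross = 39·171.5000 = 6688.5000
edge 5: (20,28.5)→(16.5,35)  cross = 20·35 − 16.5·28.5 = 229.7500; (r_i+r_j)·cross = 36.5·229.7500 = 8385.8750
edge 6: (16.5,35)→(8.5,39)  cross = 16.5·39 − 8.5·35 = 346.0000; (r_i+r_j)·cross = 25·346.0000 = 8650.0000
edge 7: (8.5,39)→(1.5,20.5)  cross = 8.5·20.5 − 1.5·39 = 115.7500; (r_i+r_j)·cross = 10·115.7500 = 1157.5000
Σcross = 979.2500 → A = |Σcross|/2 = 489.6250 mm²
Σ(r_i+r_j)·cross = 32005.8750 → first moment M = |Σ|/6 = 5334.3125
R_c = M/A = 5334.3125/489.6250 = 10.8947 mm
θ = 203° = 3.543018 rad
V = θ·R_c·A = 3.543018·10.8947·489.6250 = 18899.567 mm³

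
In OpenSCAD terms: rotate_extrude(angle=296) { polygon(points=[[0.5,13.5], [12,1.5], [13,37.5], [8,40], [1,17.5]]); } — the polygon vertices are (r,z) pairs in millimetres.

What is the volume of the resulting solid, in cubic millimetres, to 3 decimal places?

Volume = 12290.329 mm³

Profile (r,z), 5 vertices: (0.5,13.5) (12,1.5) (13,37.5) (8,40) (1,17.5)
edge 0: (0.5,13.5)→(12,1.5)  cross = 0.5·1.5 − 12·13.5 = -161.2500; (r_i+r_j)·cross = 12.5·-161.2500 = -2015.6250
edge 1: (12,1.5)→(13,37.5)  cross = 12·37.5 − 13·1.5 = 430.5000; (r_i+r_j)·cross = 25·430.5000 = 10762.5000
edge 2: (13,37.5)→(8,40)  cross = 13·40 − 8·37.5 = 220.0000; (r_i+r_j)·cross = 21·220.0000 = 4620.0000
edge 3: (8,40)→(1,17.5)  cross = 8·17.5 − 1·40 = 100.0000; (r_i+r_j)·cross = 9·100.0000 = 900.0000
edge 4: (1,17.5)→(0.5,13.5)  cross = 1·13.5 − 0.5·17.5 = 4.7500; (r_i+r_j)·cross = 1.5·4.7500 = 7.1250
Σcross = 594.0000 → A = |Σcross|/2 = 297.0000 mm²
Σ(r_i+r_j)·cross = 14274.0000 → first moment M = |Σ|/6 = 2379.0000
R_c = M/A = 2379.0000/297.0000 = 8.0101 mm
θ = 296° = 5.166175 rad
V = θ·R_c·A = 5.166175·8.0101·297.0000 = 12290.329 mm³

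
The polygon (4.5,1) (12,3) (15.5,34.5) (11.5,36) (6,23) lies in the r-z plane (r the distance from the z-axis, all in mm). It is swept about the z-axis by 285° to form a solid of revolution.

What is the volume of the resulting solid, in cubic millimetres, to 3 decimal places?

Profile (r,z), 5 vertices: (4.5,1) (12,3) (15.5,34.5) (11.5,36) (6,23)
edge 0: (4.5,1)→(12,3)  cross = 4.5·3 − 12·1 = 1.5000; (r_i+r_j)·cross = 16.5·1.5000 = 24.7500
edge 1: (12,3)→(15.5,34.5)  cross = 12·34.5 − 15.5·3 = 367.5000; (r_i+r_j)·cross = 27.5·367.5000 = 10106.2500
edge 2: (15.5,34.5)→(11.5,36)  cross = 15.5·36 − 11.5·34.5 = 161.2500; (r_i+r_j)·cross = 27·161.2500 = 4353.7500
edge 3: (11.5,36)→(6,23)  cross = 11.5·23 − 6·36 = 48.5000; (r_i+r_j)·cross = 17.5·48.5000 = 848.7500
edge 4: (6,23)→(4.5,1)  cross = 6·1 − 4.5·23 = -97.5000; (r_i+r_j)·cross = 10.5·-97.5000 = -1023.7500
Σcross = 481.2500 → A = |Σcross|/2 = 240.6250 mm²
Σ(r_i+r_j)·cross = 14309.7500 → first moment M = |Σ|/6 = 2384.9583
R_c = M/A = 2384.9583/240.6250 = 9.9115 mm
θ = 285° = 4.974188 rad
V = θ·R_c·A = 4.974188·9.9115·240.6250 = 11863.232 mm³

Volume = 11863.232 mm³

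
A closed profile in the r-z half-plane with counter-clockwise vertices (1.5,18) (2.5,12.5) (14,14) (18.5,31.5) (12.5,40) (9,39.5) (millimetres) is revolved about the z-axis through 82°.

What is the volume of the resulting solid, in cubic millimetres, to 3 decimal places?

Volume = 4338.413 mm³

Profile (r,z), 6 vertices: (1.5,18) (2.5,12.5) (14,14) (18.5,31.5) (12.5,40) (9,39.5)
edge 0: (1.5,18)→(2.5,12.5)  cross = 1.5·12.5 − 2.5·18 = -26.2500; (r_i+r_j)·cross = 4·-26.2500 = -105.0000
edge 1: (2.5,12.5)→(14,14)  cross = 2.5·14 − 14·12.5 = -140.0000; (r_i+r_j)·cross = 16.5·-140.0000 = -2310.0000
edge 2: (14,14)→(18.5,31.5)  cross = 14·31.5 − 18.5·14 = 182.0000; (r_i+r_j)·cross = 32.5·182.0000 = 5915.0000
edge 3: (18.5,31.5)→(12.5,40)  cross = 18.5·40 − 12.5·31.5 = 346.2500; (r_i+r_j)·cross = 31·346.2500 = 10733.7500
edge 4: (12.5,40)→(9,39.5)  cross = 12.5·39.5 − 9·40 = 133.7500; (r_i+r_j)·cross = 21.5·133.7500 = 2875.6250
edge 5: (9,39.5)→(1.5,18)  cross = 9·18 − 1.5·39.5 = 102.7500; (r_i+r_j)·cross = 10.5·102.7500 = 1078.8750
Σcross = 598.5000 → A = |Σcross|/2 = 299.2500 mm²
Σ(r_i+r_j)·cross = 18188.2500 → first moment M = |Σ|/6 = 3031.3750
R_c = M/A = 3031.3750/299.2500 = 10.1299 mm
θ = 82° = 1.431170 rad
V = θ·R_c·A = 1.431170·10.1299·299.2500 = 4338.413 mm³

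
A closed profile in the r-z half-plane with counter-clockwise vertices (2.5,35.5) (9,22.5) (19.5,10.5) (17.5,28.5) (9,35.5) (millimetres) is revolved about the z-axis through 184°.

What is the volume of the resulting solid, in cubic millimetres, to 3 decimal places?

Volume = 7089.178 mm³

Profile (r,z), 5 vertices: (2.5,35.5) (9,22.5) (19.5,10.5) (17.5,28.5) (9,35.5)
edge 0: (2.5,35.5)→(9,22.5)  cross = 2.5·22.5 − 9·35.5 = -263.2500; (r_i+r_j)·cross = 11.5·-263.2500 = -3027.3750
edge 1: (9,22.5)→(19.5,10.5)  cross = 9·10.5 − 19.5·22.5 = -344.2500; (r_i+r_j)·cross = 28.5·-344.2500 = -9811.1250
edge 2: (19.5,10.5)→(17.5,28.5)  cross = 19.5·28.5 − 17.5·10.5 = 372.0000; (r_i+r_j)·cross = 37·372.0000 = 13764.0000
edge 3: (17.5,28.5)→(9,35.5)  cross = 17.5·35.5 − 9·28.5 = 364.7500; (r_i+r_j)·cross = 26.5·364.7500 = 9665.8750
edge 4: (9,35.5)→(2.5,35.5)  cross = 9·35.5 − 2.5·35.5 = 230.7500; (r_i+r_j)·cross = 11.5·230.7500 = 2653.6250
Σcross = 360.0000 → A = |Σcross|/2 = 180.0000 mm²
Σ(r_i+r_j)·cross = 13245.0000 → first moment M = |Σ|/6 = 2207.5000
R_c = M/A = 2207.5000/180.0000 = 12.2639 mm
θ = 184° = 3.211406 rad
V = θ·R_c·A = 3.211406·12.2639·180.0000 = 7089.178 mm³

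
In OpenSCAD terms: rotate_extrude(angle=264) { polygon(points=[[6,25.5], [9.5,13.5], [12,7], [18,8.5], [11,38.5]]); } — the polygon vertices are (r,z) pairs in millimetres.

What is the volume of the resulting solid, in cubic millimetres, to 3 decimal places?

Profile (r,z), 5 vertices: (6,25.5) (9.5,13.5) (12,7) (18,8.5) (11,38.5)
edge 0: (6,25.5)→(9.5,13.5)  cross = 6·13.5 − 9.5·25.5 = -161.2500; (r_i+r_j)·cross = 15.5·-161.2500 = -2499.3750
edge 1: (9.5,13.5)→(12,7)  cross = 9.5·7 − 12·13.5 = -95.5000; (r_i+r_j)·cross = 21.5·-95.5000 = -2053.2500
edge 2: (12,7)→(18,8.5)  cross = 12·8.5 − 18·7 = -24.0000; (r_i+r_j)·cross = 30·-24.0000 = -720.0000
edge 3: (18,8.5)→(11,38.5)  cross = 18·38.5 − 11·8.5 = 599.5000; (r_i+r_j)·cross = 29·599.5000 = 17385.5000
edge 4: (11,38.5)→(6,25.5)  cross = 11·25.5 − 6·38.5 = 49.5000; (r_i+r_j)·cross = 17·49.5000 = 841.5000
Σcross = 368.2500 → A = |Σcross|/2 = 184.1250 mm²
Σ(r_i+r_j)·cross = 12954.3750 → first moment M = |Σ|/6 = 2159.0625
R_c = M/A = 2159.0625/184.1250 = 11.7261 mm
θ = 264° = 4.607669 rad
V = θ·R_c·A = 4.607669·11.7261·184.1250 = 9948.246 mm³

Volume = 9948.246 mm³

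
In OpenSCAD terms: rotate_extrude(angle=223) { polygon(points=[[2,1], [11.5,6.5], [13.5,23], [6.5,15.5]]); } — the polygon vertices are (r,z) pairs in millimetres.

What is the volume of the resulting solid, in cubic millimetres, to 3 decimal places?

Volume = 3519.579 mm³

Profile (r,z), 4 vertices: (2,1) (11.5,6.5) (13.5,23) (6.5,15.5)
edge 0: (2,1)→(11.5,6.5)  cross = 2·6.5 − 11.5·1 = 1.5000; (r_i+r_j)·cross = 13.5·1.5000 = 20.2500
edge 1: (11.5,6.5)→(13.5,23)  cross = 11.5·23 − 13.5·6.5 = 176.7500; (r_i+r_j)·cross = 25·176.7500 = 4418.7500
edge 2: (13.5,23)→(6.5,15.5)  cross = 13.5·15.5 − 6.5·23 = 59.7500; (r_i+r_j)·cross = 20·59.7500 = 1195.0000
edge 3: (6.5,15.5)→(2,1)  cross = 6.5·1 − 2·15.5 = -24.5000; (r_i+r_j)·cross = 8.5·-24.5000 = -208.2500
Σcross = 213.5000 → A = |Σcross|/2 = 106.7500 mm²
Σ(r_i+r_j)·cross = 5425.7500 → first moment M = |Σ|/6 = 904.2917
R_c = M/A = 904.2917/106.7500 = 8.4711 mm
θ = 223° = 3.892084 rad
V = θ·R_c·A = 3.892084·8.4711·106.7500 = 3519.579 mm³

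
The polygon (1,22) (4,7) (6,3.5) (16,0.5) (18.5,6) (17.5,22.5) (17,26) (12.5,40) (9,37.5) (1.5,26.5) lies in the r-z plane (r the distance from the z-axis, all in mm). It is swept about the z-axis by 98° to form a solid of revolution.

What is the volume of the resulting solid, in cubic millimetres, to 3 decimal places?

Volume = 8434.842 mm³

Profile (r,z), 10 vertices: (1,22) (4,7) (6,3.5) (16,0.5) (18.5,6) (17.5,22.5) (17,26) (12.5,40) (9,37.5) (1.5,26.5)
edge 0: (1,22)→(4,7)  cross = 1·7 − 4·22 = -81.0000; (r_i+r_j)·cross = 5·-81.0000 = -405.0000
edge 1: (4,7)→(6,3.5)  cross = 4·3.5 − 6·7 = -28.0000; (r_i+r_j)·cross = 10·-28.0000 = -280.0000
edge 2: (6,3.5)→(16,0.5)  cross = 6·0.5 − 16·3.5 = -53.0000; (r_i+r_j)·cross = 22·-53.0000 = -1166.0000
edge 3: (16,0.5)→(18.5,6)  cross = 16·6 − 18.5·0.5 = 86.7500; (r_i+r_j)·cross = 34.5·86.7500 = 2992.8750
edge 4: (18.5,6)→(17.5,22.5)  cross = 18.5·22.5 − 17.5·6 = 311.2500; (r_i+r_j)·cross = 36·311.2500 = 11205.0000
edge 5: (17.5,22.5)→(17,26)  cross = 17.5·26 − 17·22.5 = 72.5000; (r_i+r_j)·cross = 34.5·72.5000 = 2501.2500
edge 6: (17,26)→(12.5,40)  cross = 17·40 − 12.5·26 = 355.0000; (r_i+r_j)·cross = 29.5·355.0000 = 10472.5000
edge 7: (12.5,40)→(9,37.5)  cross = 12.5·37.5 − 9·40 = 108.7500; (r_i+r_j)·cross = 21.5·108.7500 = 2338.1250
edge 8: (9,37.5)→(1.5,26.5)  cross = 9·26.5 − 1.5·37.5 = 182.2500; (r_i+r_j)·cross = 10.5·182.2500 = 1913.6250
edge 9: (1.5,26.5)→(1,22)  cross = 1.5·22 − 1·26.5 = 6.5000; (r_i+r_j)·cross = 2.5·6.5000 = 16.2500
Σcross = 961.0000 → A = |Σcross|/2 = 480.5000 mm²
Σ(r_i+r_j)·cross = 29588.6250 → first moment M = |Σ|/6 = 4931.4375
R_c = M/A = 4931.4375/480.5000 = 10.2631 mm
θ = 98° = 1.710423 rad
V = θ·R_c·A = 1.710423·10.2631·480.5000 = 8434.842 mm³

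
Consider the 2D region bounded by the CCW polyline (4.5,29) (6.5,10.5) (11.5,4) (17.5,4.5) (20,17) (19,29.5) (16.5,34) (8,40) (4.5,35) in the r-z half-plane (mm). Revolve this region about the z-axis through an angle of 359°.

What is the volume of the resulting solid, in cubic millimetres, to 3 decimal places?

Profile (r,z), 9 vertices: (4.5,29) (6.5,10.5) (11.5,4) (17.5,4.5) (20,17) (19,29.5) (16.5,34) (8,40) (4.5,35)
edge 0: (4.5,29)→(6.5,10.5)  cross = 4.5·10.5 − 6.5·29 = -141.2500; (r_i+r_j)·cross = 11·-141.2500 = -1553.7500
edge 1: (6.5,10.5)→(11.5,4)  cross = 6.5·4 − 11.5·10.5 = -94.7500; (r_i+r_j)·cross = 18·-94.7500 = -1705.5000
edge 2: (11.5,4)→(17.5,4.5)  cross = 11.5·4.5 − 17.5·4 = -18.2500; (r_i+r_j)·cross = 29·-18.2500 = -529.2500
edge 3: (17.5,4.5)→(20,17)  cross = 17.5·17 − 20·4.5 = 207.5000; (r_i+r_j)·cross = 37.5·207.5000 = 7781.2500
edge 4: (20,17)→(19,29.5)  cross = 20·29.5 − 19·17 = 267.0000; (r_i+r_j)·cross = 39·267.0000 = 10413.0000
edge 5: (19,29.5)→(16.5,34)  cross = 19·34 − 16.5·29.5 = 159.2500; (r_i+r_j)·cross = 35.5·159.2500 = 5653.3750
edge 6: (16.5,34)→(8,40)  cross = 16.5·40 − 8·34 = 388.0000; (r_i+r_j)·cross = 24.5·388.0000 = 9506.0000
edge 7: (8,40)→(4.5,35)  cross = 8·35 − 4.5·40 = 100.0000; (r_i+r_j)·cross = 12.5·100.0000 = 1250.0000
edge 8: (4.5,35)→(4.5,29)  cross = 4.5·29 − 4.5·35 = -27.0000; (r_i+r_j)·cross = 9·-27.0000 = -243.0000
Σcross = 840.5000 → A = |Σcross|/2 = 420.2500 mm²
Σ(r_i+r_j)·cross = 30572.1250 → first moment M = |Σ|/6 = 5095.3542
R_c = M/A = 5095.3542/420.2500 = 12.1246 mm
θ = 359° = 6.265732 rad
V = θ·R_c·A = 6.265732·12.1246·420.2500 = 31926.124 mm³

Volume = 31926.124 mm³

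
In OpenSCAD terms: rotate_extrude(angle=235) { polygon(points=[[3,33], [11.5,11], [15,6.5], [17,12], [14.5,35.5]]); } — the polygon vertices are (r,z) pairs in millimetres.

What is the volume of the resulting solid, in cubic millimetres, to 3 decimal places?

Volume = 10149.477 mm³

Profile (r,z), 5 vertices: (3,33) (11.5,11) (15,6.5) (17,12) (14.5,35.5)
edge 0: (3,33)→(11.5,11)  cross = 3·11 − 11.5·33 = -346.5000; (r_i+r_j)·cross = 14.5·-346.5000 = -5024.2500
edge 1: (11.5,11)→(15,6.5)  cross = 11.5·6.5 − 15·11 = -90.2500; (r_i+r_j)·cross = 26.5·-90.2500 = -2391.6250
edge 2: (15,6.5)→(17,12)  cross = 15·12 − 17·6.5 = 69.5000; (r_i+r_j)·cross = 32·69.5000 = 2224.0000
edge 3: (17,12)→(14.5,35.5)  cross = 17·35.5 − 14.5·12 = 429.5000; (r_i+r_j)·cross = 31.5·429.5000 = 13529.2500
edge 4: (14.5,35.5)→(3,33)  cross = 14.5·33 − 3·35.5 = 372.0000; (r_i+r_j)·cross = 17.5·372.0000 = 6510.0000
Σcross = 434.2500 → A = |Σcross|/2 = 217.1250 mm²
Σ(r_i+r_j)·cross = 14847.3750 → first moment M = |Σ|/6 = 2474.5625
R_c = M/A = 2474.5625/217.1250 = 11.3969 mm
θ = 235° = 4.101524 rad
V = θ·R_c·A = 4.101524·11.3969·217.1250 = 10149.477 mm³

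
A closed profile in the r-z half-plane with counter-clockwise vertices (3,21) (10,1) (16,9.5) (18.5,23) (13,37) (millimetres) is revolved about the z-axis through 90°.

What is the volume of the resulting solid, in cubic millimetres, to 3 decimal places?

Profile (r,z), 5 vertices: (3,21) (10,1) (16,9.5) (18.5,23) (13,37)
edge 0: (3,21)→(10,1)  cross = 3·1 − 10·21 = -207.0000; (r_i+r_j)·cross = 13·-207.0000 = -2691.0000
edge 1: (10,1)→(16,9.5)  cross = 10·9.5 − 16·1 = 79.0000; (r_i+r_j)·cross = 26·79.0000 = 2054.0000
edge 2: (16,9.5)→(18.5,23)  cross = 16·23 − 18.5·9.5 = 192.2500; (r_i+r_j)·cross = 34.5·192.2500 = 6632.6250
edge 3: (18.5,23)→(13,37)  cross = 18.5·37 − 13·23 = 385.5000; (r_i+r_j)·cross = 31.5·385.5000 = 12143.2500
edge 4: (13,37)→(3,21)  cross = 13·21 − 3·37 = 162.0000; (r_i+r_j)·cross = 16·162.0000 = 2592.0000
Σcross = 611.7500 → A = |Σcross|/2 = 305.8750 mm²
Σ(r_i+r_j)·cross = 20730.8750 → first moment M = |Σ|/6 = 3455.1458
R_c = M/A = 3455.1458/305.8750 = 11.2959 mm
θ = 90° = 1.570796 rad
V = θ·R_c·A = 1.570796·11.2959·305.8750 = 5427.330 mm³

Volume = 5427.330 mm³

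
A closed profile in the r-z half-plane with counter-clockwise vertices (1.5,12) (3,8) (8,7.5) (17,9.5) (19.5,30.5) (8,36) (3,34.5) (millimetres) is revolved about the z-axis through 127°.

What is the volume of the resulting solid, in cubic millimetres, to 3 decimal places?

Profile (r,z), 7 vertices: (1.5,12) (3,8) (8,7.5) (17,9.5) (19.5,30.5) (8,36) (3,34.5)
edge 0: (1.5,12)→(3,8)  cross = 1.5·8 − 3·12 = -24.0000; (r_i+r_j)·cross = 4.5·-24.0000 = -108.0000
edge 1: (3,8)→(8,7.5)  cross = 3·7.5 − 8·8 = -41.5000; (r_i+r_j)·cross = 11·-41.5000 = -456.5000
edge 2: (8,7.5)→(17,9.5)  cross = 8·9.5 − 17·7.5 = -51.5000; (r_i+r_j)·cross = 25·-51.5000 = -1287.5000
edge 3: (17,9.5)→(19.5,30.5)  cross = 17·30.5 − 19.5·9.5 = 333.2500; (r_i+r_j)·cross = 36.5·333.2500 = 12163.6250
edge 4: (19.5,30.5)→(8,36)  cross = 19.5·36 − 8·30.5 = 458.0000; (r_i+r_j)·cross = 27.5·458.0000 = 12595.0000
edge 5: (8,36)→(3,34.5)  cross = 8·34.5 − 3·36 = 168.0000; (r_i+r_j)·cross = 11·168.0000 = 1848.0000
edge 6: (3,34.5)→(1.5,12)  cross = 3·12 − 1.5·34.5 = -15.7500; (r_i+r_j)·cross = 4.5·-15.7500 = -70.8750
Σcross = 826.5000 → A = |Σcross|/2 = 413.2500 mm²
Σ(r_i+r_j)·cross = 24683.7500 → first moment M = |Σ|/6 = 4113.9583
R_c = M/A = 4113.9583/413.2500 = 9.9551 mm
θ = 127° = 2.216568 rad
V = θ·R_c·A = 2.216568·9.9551·413.2500 = 9118.869 mm³

Volume = 9118.869 mm³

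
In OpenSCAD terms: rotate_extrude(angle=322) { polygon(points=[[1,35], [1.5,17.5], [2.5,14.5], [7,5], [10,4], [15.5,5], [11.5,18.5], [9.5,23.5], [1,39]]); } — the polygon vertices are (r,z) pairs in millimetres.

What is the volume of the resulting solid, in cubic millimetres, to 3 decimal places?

Volume = 9468.462 mm³

Profile (r,z), 9 vertices: (1,35) (1.5,17.5) (2.5,14.5) (7,5) (10,4) (15.5,5) (11.5,18.5) (9.5,23.5) (1,39)
edge 0: (1,35)→(1.5,17.5)  cross = 1·17.5 − 1.5·35 = -35.0000; (r_i+r_j)·cross = 2.5·-35.0000 = -87.5000
edge 1: (1.5,17.5)→(2.5,14.5)  cross = 1.5·14.5 − 2.5·17.5 = -22.0000; (r_i+r_j)·cross = 4·-22.0000 = -88.0000
edge 2: (2.5,14.5)→(7,5)  cross = 2.5·5 − 7·14.5 = -89.0000; (r_i+r_j)·cross = 9.5·-89.0000 = -845.5000
edge 3: (7,5)→(10,4)  cross = 7·4 − 10·5 = -22.0000; (r_i+r_j)·cross = 17·-22.0000 = -374.0000
edge 4: (10,4)→(15.5,5)  cross = 10·5 − 15.5·4 = -12.0000; (r_i+r_j)·cross = 25.5·-12.0000 = -306.0000
edge 5: (15.5,5)→(11.5,18.5)  cross = 15.5·18.5 − 11.5·5 = 229.2500; (r_i+r_j)·cross = 27·229.2500 = 6189.7500
edge 6: (11.5,18.5)→(9.5,23.5)  cross = 11.5·23.5 − 9.5·18.5 = 94.5000; (r_i+r_j)·cross = 21·94.5000 = 1984.5000
edge 7: (9.5,23.5)→(1,39)  cross = 9.5·39 − 1·23.5 = 347.0000; (r_i+r_j)·cross = 10.5·347.0000 = 3643.5000
edge 8: (1,39)→(1,35)  cross = 1·35 − 1·39 = -4.0000; (r_i+r_j)·cross = 2·-4.0000 = -8.0000
Σcross = 486.7500 → A = |Σcross|/2 = 243.3750 mm²
Σ(r_i+r_j)·cross = 10108.7500 → first moment M = |Σ|/6 = 1684.7917
R_c = M/A = 1684.7917/243.3750 = 6.9226 mm
θ = 322° = 5.619960 rad
V = θ·R_c·A = 5.619960·6.9226·243.3750 = 9468.462 mm³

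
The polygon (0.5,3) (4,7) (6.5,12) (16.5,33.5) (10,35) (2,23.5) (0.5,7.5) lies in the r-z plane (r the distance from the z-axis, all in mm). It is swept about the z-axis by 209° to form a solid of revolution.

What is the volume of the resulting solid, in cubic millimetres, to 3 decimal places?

Profile (r,z), 7 vertices: (0.5,3) (4,7) (6.5,12) (16.5,33.5) (10,35) (2,23.5) (0.5,7.5)
edge 0: (0.5,3)→(4,7)  cross = 0.5·7 − 4·3 = -8.5000; (r_i+r_j)·cross = 4.5·-8.5000 = -38.2500
edge 1: (4,7)→(6.5,12)  cross = 4·12 − 6.5·7 = 2.5000; (r_i+r_j)·cross = 10.5·2.5000 = 26.2500
edge 2: (6.5,12)→(16.5,33.5)  cross = 6.5·33.5 − 16.5·12 = 19.7500; (r_i+r_j)·cross = 23·19.7500 = 454.2500
edge 3: (16.5,33.5)→(10,35)  cross = 16.5·35 − 10·33.5 = 242.5000; (r_i+r_j)·cross = 26.5·242.5000 = 6426.2500
edge 4: (10,35)→(2,23.5)  cross = 10·23.5 − 2·35 = 165.0000; (r_i+r_j)·cross = 12·165.0000 = 1980.0000
edge 5: (2,23.5)→(0.5,7.5)  cross = 2·7.5 − 0.5·23.5 = 3.2500; (r_i+r_j)·cross = 2.5·3.2500 = 8.1250
edge 6: (0.5,7.5)→(0.5,3)  cross = 0.5·3 − 0.5·7.5 = -2.2500; (r_i+r_j)·cross = 1·-2.2500 = -2.2500
Σcross = 422.2500 → A = |Σcross|/2 = 211.1250 mm²
Σ(r_i+r_j)·cross = 8854.3750 → first moment M = |Σ|/6 = 1475.7292
R_c = M/A = 1475.7292/211.1250 = 6.9898 mm
θ = 209° = 3.647738 rad
V = θ·R_c·A = 3.647738·6.9898·211.1250 = 5383.074 mm³

Volume = 5383.074 mm³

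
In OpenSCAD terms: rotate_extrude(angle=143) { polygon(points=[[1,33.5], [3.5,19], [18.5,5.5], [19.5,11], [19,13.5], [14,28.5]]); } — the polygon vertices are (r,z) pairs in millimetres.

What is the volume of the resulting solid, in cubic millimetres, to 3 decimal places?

Profile (r,z), 6 vertices: (1,33.5) (3.5,19) (18.5,5.5) (19.5,11) (19,13.5) (14,28.5)
edge 0: (1,33.5)→(3.5,19)  cross = 1·19 − 3.5·33.5 = -98.2500; (r_i+r_j)·cross = 4.5·-98.2500 = -442.1250
edge 1: (3.5,19)→(18.5,5.5)  cross = 3.5·5.5 − 18.5·19 = -332.2500; (r_i+r_j)·cross = 22·-332.2500 = -7309.5000
edge 2: (18.5,5.5)→(19.5,11)  cross = 18.5·11 − 19.5·5.5 = 96.2500; (r_i+r_j)·cross = 38·96.2500 = 3657.5000
edge 3: (19.5,11)→(19,13.5)  cross = 19.5·13.5 − 19·11 = 54.2500; (r_i+r_j)·cross = 38.5·54.2500 = 2088.6250
edge 4: (19,13.5)→(14,28.5)  cross = 19·28.5 − 14·13.5 = 352.5000; (r_i+r_j)·cross = 33·352.5000 = 11632.5000
edge 5: (14,28.5)→(1,33.5)  cross = 14·33.5 − 1·28.5 = 440.5000; (r_i+r_j)·cross = 15·440.5000 = 6607.5000
Σcross = 513.0000 → A = |Σcross|/2 = 256.5000 mm²
Σ(r_i+r_j)·cross = 16234.5000 → first moment M = |Σ|/6 = 2705.7500
R_c = M/A = 2705.7500/256.5000 = 10.5487 mm
θ = 143° = 2.495821 rad
V = θ·R_c·A = 2.495821·10.5487·256.5000 = 6753.067 mm³

Volume = 6753.067 mm³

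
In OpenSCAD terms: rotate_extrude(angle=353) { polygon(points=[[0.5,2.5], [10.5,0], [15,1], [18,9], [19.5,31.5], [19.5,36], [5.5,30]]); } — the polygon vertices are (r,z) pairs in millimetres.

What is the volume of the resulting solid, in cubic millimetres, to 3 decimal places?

Volume = 32459.293 mm³

Profile (r,z), 7 vertices: (0.5,2.5) (10.5,0) (15,1) (18,9) (19.5,31.5) (19.5,36) (5.5,30)
edge 0: (0.5,2.5)→(10.5,0)  cross = 0.5·0 − 10.5·2.5 = -26.2500; (r_i+r_j)·cross = 11·-26.2500 = -288.7500
edge 1: (10.5,0)→(15,1)  cross = 10.5·1 − 15·0 = 10.5000; (r_i+r_j)·cross = 25.5·10.5000 = 267.7500
edge 2: (15,1)→(18,9)  cross = 15·9 − 18·1 = 117.0000; (r_i+r_j)·cross = 33·117.0000 = 3861.0000
edge 3: (18,9)→(19.5,31.5)  cross = 18·31.5 − 19.5·9 = 391.5000; (r_i+r_j)·cross = 37.5·391.5000 = 14681.2500
edge 4: (19.5,31.5)→(19.5,36)  cross = 19.5·36 − 19.5·31.5 = 87.7500; (r_i+r_j)·cross = 39·87.7500 = 3422.2500
edge 5: (19.5,36)→(5.5,30)  cross = 19.5·30 − 5.5·36 = 387.0000; (r_i+r_j)·cross = 25·387.0000 = 9675.0000
edge 6: (5.5,30)→(0.5,2.5)  cross = 5.5·2.5 − 0.5·30 = -1.2500; (r_i+r_j)·cross = 6·-1.2500 = -7.5000
Σcross = 966.2500 → A = |Σcross|/2 = 483.1250 mm²
Σ(r_i+r_j)·cross = 31611.0000 → first moment M = |Σ|/6 = 5268.5000
R_c = M/A = 5268.5000/483.1250 = 10.9050 mm
θ = 353° = 6.161012 rad
V = θ·R_c·A = 6.161012·10.9050·483.1250 = 32459.293 mm³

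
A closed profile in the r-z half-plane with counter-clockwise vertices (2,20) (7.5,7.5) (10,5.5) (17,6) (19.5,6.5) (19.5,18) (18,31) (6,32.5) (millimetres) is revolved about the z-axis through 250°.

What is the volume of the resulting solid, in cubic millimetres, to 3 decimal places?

Profile (r,z), 8 vertices: (2,20) (7.5,7.5) (10,5.5) (17,6) (19.5,6.5) (19.5,18) (18,31) (6,32.5)
edge 0: (2,20)→(7.5,7.5)  cross = 2·7.5 − 7.5·20 = -135.0000; (r_i+r_j)·cross = 9.5·-135.0000 = -1282.5000
edge 1: (7.5,7.5)→(10,5.5)  cross = 7.5·5.5 − 10·7.5 = -33.7500; (r_i+r_j)·cross = 17.5·-33.7500 = -590.6250
edge 2: (10,5.5)→(17,6)  cross = 10·6 − 17·5.5 = -33.5000; (r_i+r_j)·cross = 27·-33.5000 = -904.5000
edge 3: (17,6)→(19.5,6.5)  cross = 17·6.5 − 19.5·6 = -6.5000; (r_i+r_j)·cross = 36.5·-6.5000 = -237.2500
edge 4: (19.5,6.5)→(19.5,18)  cross = 19.5·18 − 19.5·6.5 = 224.2500; (r_i+r_j)·cross = 39·224.2500 = 8745.7500
edge 5: (19.5,18)→(18,31)  cross = 19.5·31 − 18·18 = 280.5000; (r_i+r_j)·cross = 37.5·280.5000 = 10518.7500
edge 6: (18,31)→(6,32.5)  cross = 18·32.5 − 6·31 = 399.0000; (r_i+r_j)·cross = 24·399.0000 = 9576.0000
edge 7: (6,32.5)→(2,20)  cross = 6·20 − 2·32.5 = 55.0000; (r_i+r_j)·cross = 8·55.0000 = 440.0000
Σcross = 750.0000 → A = |Σcross|/2 = 375.0000 mm²
Σ(r_i+r_j)·cross = 26265.6250 → first moment M = |Σ|/6 = 4377.6042
R_c = M/A = 4377.6042/375.0000 = 11.6736 mm
θ = 250° = 4.363323 rad
V = θ·R_c·A = 4.363323·11.6736·375.0000 = 19100.902 mm³

Volume = 19100.902 mm³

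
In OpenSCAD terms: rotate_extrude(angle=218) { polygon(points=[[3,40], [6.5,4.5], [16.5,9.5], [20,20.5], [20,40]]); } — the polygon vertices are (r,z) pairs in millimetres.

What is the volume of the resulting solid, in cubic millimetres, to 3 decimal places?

Profile (r,z), 5 vertices: (3,40) (6.5,4.5) (16.5,9.5) (20,20.5) (20,40)
edge 0: (3,40)→(6.5,4.5)  cross = 3·4.5 − 6.5·40 = -246.5000; (r_i+r_j)·cross = 9.5·-246.5000 = -2341.7500
edge 1: (6.5,4.5)→(16.5,9.5)  cross = 6.5·9.5 − 16.5·4.5 = -12.5000; (r_i+r_j)·cross = 23·-12.5000 = -287.5000
edge 2: (16.5,9.5)→(20,20.5)  cross = 16.5·20.5 − 20·9.5 = 148.2500; (r_i+r_j)·cross = 36.5·148.2500 = 5411.1250
edge 3: (20,20.5)→(20,40)  cross = 20·40 − 20·20.5 = 390.0000; (r_i+r_j)·cross = 40·390.0000 = 15600.0000
edge 4: (20,40)→(3,40)  cross = 20·40 − 3·40 = 680.0000; (r_i+r_j)·cross = 23·680.0000 = 15640.0000
Σcross = 959.2500 → A = |Σcross|/2 = 479.6250 mm²
Σ(r_i+r_j)·cross = 34021.8750 → first moment M = |Σ|/6 = 5670.3125
R_c = M/A = 5670.3125/479.6250 = 11.8224 mm
θ = 218° = 3.804818 rad
V = θ·R_c·A = 3.804818·11.8224·479.6250 = 21574.506 mm³

Volume = 21574.506 mm³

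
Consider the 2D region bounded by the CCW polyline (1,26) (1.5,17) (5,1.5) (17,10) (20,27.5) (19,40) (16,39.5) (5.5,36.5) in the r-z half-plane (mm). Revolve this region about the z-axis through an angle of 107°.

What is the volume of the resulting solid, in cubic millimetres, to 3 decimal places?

Profile (r,z), 8 vertices: (1,26) (1.5,17) (5,1.5) (17,10) (20,27.5) (19,40) (16,39.5) (5.5,36.5)
edge 0: (1,26)→(1.5,17)  cross = 1·17 − 1.5·26 = -22.0000; (r_i+r_j)·cross = 2.5·-22.0000 = -55.0000
edge 1: (1.5,17)→(5,1.5)  cross = 1.5·1.5 − 5·17 = -82.7500; (r_i+r_j)·cross = 6.5·-82.7500 = -537.8750
edge 2: (5,1.5)→(17,10)  cross = 5·10 − 17·1.5 = 24.5000; (r_i+r_j)·cross = 22·24.5000 = 539.0000
edge 3: (17,10)→(20,27.5)  cross = 17·27.5 − 20·10 = 267.5000; (r_i+r_j)·cross = 37·267.5000 = 9897.5000
edge 4: (20,27.5)→(19,40)  cross = 20·40 − 19·27.5 = 277.5000; (r_i+r_j)·cross = 39·277.5000 = 10822.5000
edge 5: (19,40)→(16,39.5)  cross = 19·39.5 − 16·40 = 110.5000; (r_i+r_j)·cross = 35·110.5000 = 3867.5000
edge 6: (16,39.5)→(5.5,36.5)  cross = 16·36.5 − 5.5·39.5 = 366.7500; (r_i+r_j)·cross = 21.5·366.7500 = 7885.1250
edge 7: (5.5,36.5)→(1,26)  cross = 5.5·26 − 1·36.5 = 106.5000; (r_i+r_j)·cross = 6.5·106.5000 = 692.2500
Σcross = 1048.5000 → A = |Σcross|/2 = 524.2500 mm²
Σ(r_i+r_j)·cross = 33111.0000 → first moment M = |Σ|/6 = 5518.5000
R_c = M/A = 5518.5000/524.2500 = 10.5265 mm
θ = 107° = 1.867502 rad
V = θ·R_c·A = 1.867502·10.5265·524.2500 = 10305.811 mm³

Volume = 10305.811 mm³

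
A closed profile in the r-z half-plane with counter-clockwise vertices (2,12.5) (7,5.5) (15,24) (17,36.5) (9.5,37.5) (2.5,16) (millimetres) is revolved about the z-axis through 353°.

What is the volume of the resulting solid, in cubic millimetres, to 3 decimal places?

Profile (r,z), 6 vertices: (2,12.5) (7,5.5) (15,24) (17,36.5) (9.5,37.5) (2.5,16)
edge 0: (2,12.5)→(7,5.5)  cross = 2·5.5 − 7·12.5 = -76.5000; (r_i+r_j)·cross = 9·-76.5000 = -688.5000
edge 1: (7,5.5)→(15,24)  cross = 7·24 − 15·5.5 = 85.5000; (r_i+r_j)·cross = 22·85.5000 = 1881.0000
edge 2: (15,24)→(17,36.5)  cross = 15·36.5 − 17·24 = 139.5000; (r_i+r_j)·cross = 32·139.5000 = 4464.0000
edge 3: (17,36.5)→(9.5,37.5)  cross = 17·37.5 − 9.5·36.5 = 290.7500; (r_i+r_j)·cross = 26.5·290.7500 = 7704.8750
edge 4: (9.5,37.5)→(2.5,16)  cross = 9.5·16 − 2.5·37.5 = 58.2500; (r_i+r_j)·cross = 12·58.2500 = 699.0000
edge 5: (2.5,16)→(2,12.5)  cross = 2.5·12.5 − 2·16 = -0.7500; (r_i+r_j)·cross = 4.5·-0.7500 = -3.3750
Σcross = 496.7500 → A = |Σcross|/2 = 248.3750 mm²
Σ(r_i+r_j)·cross = 14057.0000 → first moment M = |Σ|/6 = 2342.8333
R_c = M/A = 2342.8333/248.3750 = 9.4326 mm
θ = 353° = 6.161012 rad
V = θ·R_c·A = 6.161012·9.4326·248.3750 = 14434.225 mm³

Volume = 14434.225 mm³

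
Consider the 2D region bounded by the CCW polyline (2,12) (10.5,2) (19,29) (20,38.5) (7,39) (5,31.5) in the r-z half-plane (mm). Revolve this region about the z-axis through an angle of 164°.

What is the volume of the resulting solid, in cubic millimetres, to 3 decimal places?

Profile (r,z), 6 vertices: (2,12) (10.5,2) (19,29) (20,38.5) (7,39) (5,31.5)
edge 0: (2,12)→(10.5,2)  cross = 2·2 − 10.5·12 = -122.0000; (r_i+r_j)·cross = 12.5·-122.0000 = -1525.0000
edge 1: (10.5,2)→(19,29)  cross = 10.5·29 − 19·2 = 266.5000; (r_i+r_j)·cross = 29.5·266.5000 = 7861.7500
edge 2: (19,29)→(20,38.5)  cross = 19·38.5 − 20·29 = 151.5000; (r_i+r_j)·cross = 39·151.5000 = 5908.5000
edge 3: (20,38.5)→(7,39)  cross = 20·39 − 7·38.5 = 510.5000; (r_i+r_j)·cross = 27·510.5000 = 13783.5000
edge 4: (7,39)→(5,31.5)  cross = 7·31.5 − 5·39 = 25.5000; (r_i+r_j)·cross = 12·25.5000 = 306.0000
edge 5: (5,31.5)→(2,12)  cross = 5·12 − 2·31.5 = -3.0000; (r_i+r_j)·cross = 7·-3.0000 = -21.0000
Σcross = 829.0000 → A = |Σcross|/2 = 414.5000 mm²
Σ(r_i+r_j)·cross = 26313.7500 → first moment M = |Σ|/6 = 4385.6250
R_c = M/A = 4385.6250/414.5000 = 10.5805 mm
θ = 164° = 2.862340 rad
V = θ·R_c·A = 2.862340·10.5805·414.5000 = 12553.150 mm³

Volume = 12553.150 mm³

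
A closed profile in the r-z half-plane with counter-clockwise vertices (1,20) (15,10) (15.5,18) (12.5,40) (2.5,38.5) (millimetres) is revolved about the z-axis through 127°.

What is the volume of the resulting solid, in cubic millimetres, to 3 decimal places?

Profile (r,z), 5 vertices: (1,20) (15,10) (15.5,18) (12.5,40) (2.5,38.5)
edge 0: (1,20)→(15,10)  cross = 1·10 − 15·20 = -290.0000; (r_i+r_j)·cross = 16·-290.0000 = -4640.0000
edge 1: (15,10)→(15.5,18)  cross = 15·18 − 15.5·10 = 115.0000; (r_i+r_j)·cross = 30.5·115.0000 = 3507.5000
edge 2: (15.5,18)→(12.5,40)  cross = 15.5·40 − 12.5·18 = 395.0000; (r_i+r_j)·cross = 28·395.0000 = 11060.0000
edge 3: (12.5,40)→(2.5,38.5)  cross = 12.5·38.5 − 2.5·40 = 381.2500; (r_i+r_j)·cross = 15·381.2500 = 5718.7500
edge 4: (2.5,38.5)→(1,20)  cross = 2.5·20 − 1·38.5 = 11.5000; (r_i+r_j)·cross = 3.5·11.5000 = 40.2500
Σcross = 612.7500 → A = |Σcross|/2 = 306.3750 mm²
Σ(r_i+r_j)·cross = 15686.5000 → first moment M = |Σ|/6 = 2614.4167
R_c = M/A = 2614.4167/306.3750 = 8.5334 mm
θ = 127° = 2.216568 rad
V = θ·R_c·A = 2.216568·8.5334·306.3750 = 5795.033 mm³

Volume = 5795.033 mm³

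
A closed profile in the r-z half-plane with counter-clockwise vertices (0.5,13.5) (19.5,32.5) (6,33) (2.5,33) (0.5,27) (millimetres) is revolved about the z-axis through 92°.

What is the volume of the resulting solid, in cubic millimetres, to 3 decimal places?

Profile (r,z), 5 vertices: (0.5,13.5) (19.5,32.5) (6,33) (2.5,33) (0.5,27)
edge 0: (0.5,13.5)→(19.5,32.5)  cross = 0.5·32.5 − 19.5·13.5 = -247.0000; (r_i+r_j)·cross = 20·-247.0000 = -4940.0000
edge 1: (19.5,32.5)→(6,33)  cross = 19.5·33 − 6·32.5 = 448.5000; (r_i+r_j)·cross = 25.5·448.5000 = 11436.7500
edge 2: (6,33)→(2.5,33)  cross = 6·33 − 2.5·33 = 115.5000; (r_i+r_j)·cross = 8.5·115.5000 = 981.7500
edge 3: (2.5,33)→(0.5,27)  cross = 2.5·27 − 0.5·33 = 51.0000; (r_i+r_j)·cross = 3·51.0000 = 153.0000
edge 4: (0.5,27)→(0.5,13.5)  cross = 0.5·13.5 − 0.5·27 = -6.7500; (r_i+r_j)·cross = 1·-6.7500 = -6.7500
Σcross = 361.2500 → A = |Σcross|/2 = 180.6250 mm²
Σ(r_i+r_j)·cross = 7624.7500 → first moment M = |Σ|/6 = 1270.7917
R_c = M/A = 1270.7917/180.6250 = 7.0355 mm
θ = 92° = 1.605703 rad
V = θ·R_c·A = 1.605703·7.0355·180.6250 = 2040.514 mm³

Volume = 2040.514 mm³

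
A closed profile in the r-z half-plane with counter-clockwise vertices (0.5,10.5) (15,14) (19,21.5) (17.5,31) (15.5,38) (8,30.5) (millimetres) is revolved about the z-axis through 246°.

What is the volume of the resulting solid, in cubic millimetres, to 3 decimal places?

Volume = 12874.895 mm³

Profile (r,z), 6 vertices: (0.5,10.5) (15,14) (19,21.5) (17.5,31) (15.5,38) (8,30.5)
edge 0: (0.5,10.5)→(15,14)  cross = 0.5·14 − 15·10.5 = -150.5000; (r_i+r_j)·cross = 15.5·-150.5000 = -2332.7500
edge 1: (15,14)→(19,21.5)  cross = 15·21.5 − 19·14 = 56.5000; (r_i+r_j)·cross = 34·56.5000 = 1921.0000
edge 2: (19,21.5)→(17.5,31)  cross = 19·31 − 17.5·21.5 = 212.7500; (r_i+r_j)·cross = 36.5·212.7500 = 7765.3750
edge 3: (17.5,31)→(15.5,38)  cross = 17.5·38 − 15.5·31 = 184.5000; (r_i+r_j)·cross = 33·184.5000 = 6088.5000
edge 4: (15.5,38)→(8,30.5)  cross = 15.5·30.5 − 8·38 = 168.7500; (r_i+r_j)·cross = 23.5·168.7500 = 3965.6250
edge 5: (8,30.5)→(0.5,10.5)  cross = 8·10.5 − 0.5·30.5 = 68.7500; (r_i+r_j)·cross = 8.5·68.7500 = 584.3750
Σcross = 540.7500 → A = |Σcross|/2 = 270.3750 mm²
Σ(r_i+r_j)·cross = 17992.1250 → first moment M = |Σ|/6 = 2998.6875
R_c = M/A = 2998.6875/270.3750 = 11.0908 mm
θ = 246° = 4.293510 rad
V = θ·R_c·A = 4.293510·11.0908·270.3750 = 12874.895 mm³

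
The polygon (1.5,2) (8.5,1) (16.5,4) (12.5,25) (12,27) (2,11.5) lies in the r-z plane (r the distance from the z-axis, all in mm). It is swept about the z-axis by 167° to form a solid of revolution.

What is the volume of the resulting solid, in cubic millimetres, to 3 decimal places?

Profile (r,z), 6 vertices: (1.5,2) (8.5,1) (16.5,4) (12.5,25) (12,27) (2,11.5)
edge 0: (1.5,2)→(8.5,1)  cross = 1.5·1 − 8.5·2 = -15.5000; (r_i+r_j)·cross = 10·-15.5000 = -155.0000
edge 1: (8.5,1)→(16.5,4)  cross = 8.5·4 − 16.5·1 = 17.5000; (r_i+r_j)·cross = 25·17.5000 = 437.5000
edge 2: (16.5,4)→(12.5,25)  cross = 16.5·25 − 12.5·4 = 362.5000; (r_i+r_j)·cross = 29·362.5000 = 10512.5000
edge 3: (12.5,25)→(12,27)  cross = 12.5·27 − 12·25 = 37.5000; (r_i+r_j)·cross = 24.5·37.5000 = 918.7500
edge 4: (12,27)→(2,11.5)  cross = 12·11.5 − 2·27 = 84.0000; (r_i+r_j)·cross = 14·84.0000 = 1176.0000
edge 5: (2,11.5)→(1.5,2)  cross = 2·2 − 1.5·11.5 = -13.2500; (r_i+r_j)·cross = 3.5·-13.2500 = -46.3750
Σcross = 472.7500 → A = |Σcross|/2 = 236.3750 mm²
Σ(r_i+r_j)·cross = 12843.3750 → first moment M = |Σ|/6 = 2140.5625
R_c = M/A = 2140.5625/236.3750 = 9.0558 mm
θ = 167° = 2.914700 rad
V = θ·R_c·A = 2.914700·9.0558·236.3750 = 6239.097 mm³

Volume = 6239.097 mm³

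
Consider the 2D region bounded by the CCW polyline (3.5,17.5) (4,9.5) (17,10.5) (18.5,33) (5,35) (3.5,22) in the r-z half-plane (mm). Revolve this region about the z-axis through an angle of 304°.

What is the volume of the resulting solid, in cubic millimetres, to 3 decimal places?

Profile (r,z), 6 vertices: (3.5,17.5) (4,9.5) (17,10.5) (18.5,33) (5,35) (3.5,22)
edge 0: (3.5,17.5)→(4,9.5)  cross = 3.5·9.5 − 4·17.5 = -36.7500; (r_i+r_j)·cross = 7.5·-36.7500 = -275.6250
edge 1: (4,9.5)→(17,10.5)  cross = 4·10.5 − 17·9.5 = -119.5000; (r_i+r_j)·cross = 21·-119.5000 = -2509.5000
edge 2: (17,10.5)→(18.5,33)  cross = 17·33 − 18.5·10.5 = 366.7500; (r_i+r_j)·cross = 35.5·366.7500 = 13019.6250
edge 3: (18.5,33)→(5,35)  cross = 18.5·35 − 5·33 = 482.5000; (r_i+r_j)·cross = 23.5·482.5000 = 11338.7500
edge 4: (5,35)→(3.5,22)  cross = 5·22 − 3.5·35 = -12.5000; (r_i+r_j)·cross = 8.5·-12.5000 = -106.2500
edge 5: (3.5,22)→(3.5,17.5)  cross = 3.5·17.5 − 3.5·22 = -15.7500; (r_i+r_j)·cross = 7·-15.7500 = -110.2500
Σcross = 664.7500 → A = |Σcross|/2 = 332.3750 mm²
Σ(r_i+r_j)·cross = 21356.7500 → first moment M = |Σ|/6 = 3559.4583
R_c = M/A = 3559.4583/332.3750 = 10.7092 mm
θ = 304° = 5.305801 rad
V = θ·R_c·A = 5.305801·10.7092·332.3750 = 18885.777 mm³

Volume = 18885.777 mm³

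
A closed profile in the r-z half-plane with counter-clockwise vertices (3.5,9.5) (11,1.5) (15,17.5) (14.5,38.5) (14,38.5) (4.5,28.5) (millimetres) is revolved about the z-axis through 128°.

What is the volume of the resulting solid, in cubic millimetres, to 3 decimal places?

Volume = 6255.446 mm³

Profile (r,z), 6 vertices: (3.5,9.5) (11,1.5) (15,17.5) (14.5,38.5) (14,38.5) (4.5,28.5)
edge 0: (3.5,9.5)→(11,1.5)  cross = 3.5·1.5 − 11·9.5 = -99.2500; (r_i+r_j)·cross = 14.5·-99.2500 = -1439.1250
edge 1: (11,1.5)→(15,17.5)  cross = 11·17.5 − 15·1.5 = 170.0000; (r_i+r_j)·cross = 26·170.0000 = 4420.0000
edge 2: (15,17.5)→(14.5,38.5)  cross = 15·38.5 − 14.5·17.5 = 323.7500; (r_i+r_j)·cross = 29.5·323.7500 = 9550.6250
edge 3: (14.5,38.5)→(14,38.5)  cross = 14.5·38.5 − 14·38.5 = 19.2500; (r_i+r_j)·cross = 28.5·19.2500 = 548.6250
edge 4: (14,38.5)→(4.5,28.5)  cross = 14·28.5 − 4.5·38.5 = 225.7500; (r_i+r_j)·cross = 18.5·225.7500 = 4176.3750
edge 5: (4.5,28.5)→(3.5,9.5)  cross = 4.5·9.5 − 3.5·28.5 = -57.0000; (r_i+r_j)·cross = 8·-57.0000 = -456.0000
Σcross = 582.5000 → A = |Σcross|/2 = 291.2500 mm²
Σ(r_i+r_j)·cross = 16800.5000 → first moment M = |Σ|/6 = 2800.0833
R_c = M/A = 2800.0833/291.2500 = 9.6140 mm
θ = 128° = 2.234021 rad
V = θ·R_c·A = 2.234021·9.6140·291.2500 = 6255.446 mm³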